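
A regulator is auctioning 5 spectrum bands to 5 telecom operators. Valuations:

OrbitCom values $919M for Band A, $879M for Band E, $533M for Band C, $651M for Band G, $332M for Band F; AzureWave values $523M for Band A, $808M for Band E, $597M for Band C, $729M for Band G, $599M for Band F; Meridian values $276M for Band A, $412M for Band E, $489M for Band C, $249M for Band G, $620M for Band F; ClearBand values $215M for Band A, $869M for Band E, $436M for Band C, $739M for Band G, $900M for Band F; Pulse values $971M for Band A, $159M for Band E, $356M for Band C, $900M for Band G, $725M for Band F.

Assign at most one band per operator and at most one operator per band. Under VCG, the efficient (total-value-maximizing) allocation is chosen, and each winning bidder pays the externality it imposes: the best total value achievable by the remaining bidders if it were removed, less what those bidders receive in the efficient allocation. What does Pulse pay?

Pulse pays $21M.

Efficient allocation: OrbitCom→Band A ($919M), AzureWave→Band E ($808M), Meridian→Band C ($489M), ClearBand→Band F ($900M), Pulse→Band G ($900M); total welfare W = $4016M.
Pulse receives Band G at value $900M, so the others get W − 900 = $3116M.
Without Pulse: best allocation of the remaining 4 bidders over all 5 bands is OrbitCom→Band A ($919M), AzureWave→Band G ($729M), Meridian→Band F ($620M), ClearBand→Band E ($869M), total $3137M.
VCG payment = (others' best without Pulse) − (others' welfare with Pulse) = 3137 − 3116 = $21M.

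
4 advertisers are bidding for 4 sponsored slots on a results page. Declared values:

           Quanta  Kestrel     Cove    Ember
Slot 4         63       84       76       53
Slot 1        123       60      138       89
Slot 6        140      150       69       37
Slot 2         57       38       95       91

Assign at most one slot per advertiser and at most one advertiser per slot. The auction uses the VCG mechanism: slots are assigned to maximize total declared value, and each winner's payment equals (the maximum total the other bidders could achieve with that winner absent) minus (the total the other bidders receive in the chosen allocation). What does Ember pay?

Efficient allocation: Quanta→Slot 6 ($140), Kestrel→Slot 4 ($84), Cove→Slot 1 ($138), Ember→Slot 2 ($91); total welfare W = $453.
Ember receives Slot 2 at value $91, so the others get W − 91 = $362.
Without Ember: best allocation of the remaining 3 bidders over all 4 slots is Quanta→Slot 1 ($123), Kestrel→Slot 6 ($150), Cove→Slot 2 ($95), total $368.
VCG payment = (others' best without Ember) − (others' welfare with Ember) = 368 − 362 = $6.

Ember pays $6.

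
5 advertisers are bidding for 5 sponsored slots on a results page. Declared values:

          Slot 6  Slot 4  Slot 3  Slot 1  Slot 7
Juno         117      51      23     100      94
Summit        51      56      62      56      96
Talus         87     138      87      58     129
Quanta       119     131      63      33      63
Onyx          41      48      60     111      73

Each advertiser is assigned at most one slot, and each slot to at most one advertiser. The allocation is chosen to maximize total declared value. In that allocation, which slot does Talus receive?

Talus receives Slot 7.

Optimal: Juno→Slot 6 ($117), Summit→Slot 3 ($62), Talus→Slot 7 ($129), Quanta→Slot 4 ($131), Onyx→Slot 1 ($111) — total 117+62+129+131+111 = $550.
Talus's own top slot is Slot 4 ($138), but forcing Talus→Slot 4 and reassigning the rest optimally gives only $525 — worse by 25.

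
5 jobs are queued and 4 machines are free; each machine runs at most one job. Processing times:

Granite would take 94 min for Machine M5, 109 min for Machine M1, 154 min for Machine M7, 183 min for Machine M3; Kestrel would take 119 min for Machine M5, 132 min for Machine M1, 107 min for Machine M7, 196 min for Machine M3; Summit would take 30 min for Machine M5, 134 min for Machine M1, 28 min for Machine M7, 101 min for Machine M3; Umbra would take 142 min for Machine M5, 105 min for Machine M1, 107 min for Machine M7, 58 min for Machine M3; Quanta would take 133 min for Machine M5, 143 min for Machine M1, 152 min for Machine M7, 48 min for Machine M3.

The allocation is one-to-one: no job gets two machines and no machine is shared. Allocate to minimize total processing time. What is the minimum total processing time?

Optimal: Granite→Machine M5 (94 min), Umbra→Machine M1 (105 min), Summit→Machine M7 (28 min), Quanta→Machine M3 (48 min) — total 94+105+28+48 = 275 min.
Column-greedy (each machine in turn goes to its cheapest remaining job) gives 290 min, worse by 15.
No other one-to-one assignment undercuts 275 min.

Min total: 275 min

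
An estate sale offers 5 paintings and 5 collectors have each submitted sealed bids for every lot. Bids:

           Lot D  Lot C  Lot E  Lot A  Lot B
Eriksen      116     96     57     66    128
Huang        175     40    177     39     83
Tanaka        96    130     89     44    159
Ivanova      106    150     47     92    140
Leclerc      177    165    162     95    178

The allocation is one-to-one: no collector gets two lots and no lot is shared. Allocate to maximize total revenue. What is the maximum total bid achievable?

Max total: $729

Optimal: Eriksen→Lot A ($66), Huang→Lot E ($177), Tanaka→Lot B ($159), Ivanova→Lot C ($150), Leclerc→Lot D ($177) — total 66+177+159+150+177 = $729.
Max-entry greedy (repeatedly take the single best remaining cell) gives $665, worse by 64.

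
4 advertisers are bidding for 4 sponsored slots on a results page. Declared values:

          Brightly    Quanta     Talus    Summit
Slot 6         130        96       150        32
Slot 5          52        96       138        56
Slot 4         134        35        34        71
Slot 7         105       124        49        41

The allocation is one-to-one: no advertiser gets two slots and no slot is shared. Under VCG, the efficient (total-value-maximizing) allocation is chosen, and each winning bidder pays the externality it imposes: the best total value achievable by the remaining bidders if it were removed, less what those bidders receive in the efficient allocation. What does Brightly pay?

Brightly pays $15.

Efficient allocation: Brightly→Slot 4 ($134), Quanta→Slot 7 ($124), Talus→Slot 6 ($150), Summit→Slot 5 ($56); total welfare W = $464.
Brightly receives Slot 4 at value $134, so the others get W − 134 = $330.
Without Brightly: best allocation of the remaining 3 bidders over all 4 slots is Quanta→Slot 7 ($124), Talus→Slot 6 ($150), Summit→Slot 4 ($71), total $345.
VCG payment = (others' best without Brightly) − (others' welfare with Brightly) = 345 − 330 = $15.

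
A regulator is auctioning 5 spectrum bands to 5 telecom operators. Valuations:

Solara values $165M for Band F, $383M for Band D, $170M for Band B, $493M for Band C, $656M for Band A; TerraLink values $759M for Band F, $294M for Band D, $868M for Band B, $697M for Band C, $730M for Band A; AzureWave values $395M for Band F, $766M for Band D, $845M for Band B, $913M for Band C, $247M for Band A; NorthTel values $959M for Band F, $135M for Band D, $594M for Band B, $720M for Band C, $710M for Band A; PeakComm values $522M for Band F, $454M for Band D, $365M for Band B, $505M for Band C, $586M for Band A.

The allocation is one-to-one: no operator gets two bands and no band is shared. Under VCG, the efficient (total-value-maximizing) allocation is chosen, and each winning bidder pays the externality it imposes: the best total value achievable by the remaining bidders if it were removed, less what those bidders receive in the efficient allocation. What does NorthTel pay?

Efficient allocation: Solara→Band A ($656M), TerraLink→Band B ($868M), AzureWave→Band C ($913M), NorthTel→Band F ($959M), PeakComm→Band D ($454M); total welfare W = $3850M.
NorthTel receives Band F at value $959M, so the others get W − 959 = $2891M.
Without NorthTel: best allocation of the remaining 4 bidders over all 5 bands is Solara→Band A ($656M), TerraLink→Band B ($868M), AzureWave→Band C ($913M), PeakComm→Band F ($522M), total $2959M.
VCG payment = (others' best without NorthTel) − (others' welfare with NorthTel) = 2959 − 2891 = $68M.

NorthTel pays $68M.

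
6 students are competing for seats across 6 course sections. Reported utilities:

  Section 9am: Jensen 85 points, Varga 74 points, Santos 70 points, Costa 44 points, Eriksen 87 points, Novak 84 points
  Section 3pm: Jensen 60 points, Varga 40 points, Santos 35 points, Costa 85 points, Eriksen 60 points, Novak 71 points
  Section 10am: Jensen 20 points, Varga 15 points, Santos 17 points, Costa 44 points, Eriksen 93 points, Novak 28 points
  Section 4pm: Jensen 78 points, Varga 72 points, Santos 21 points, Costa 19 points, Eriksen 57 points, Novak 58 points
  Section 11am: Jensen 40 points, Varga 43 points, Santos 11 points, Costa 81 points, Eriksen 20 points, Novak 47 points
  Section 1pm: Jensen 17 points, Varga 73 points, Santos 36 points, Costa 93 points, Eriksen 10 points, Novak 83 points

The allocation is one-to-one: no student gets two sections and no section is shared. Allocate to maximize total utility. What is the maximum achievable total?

Max total: 466 points

This is a one-to-one assignment (maximum-weight bipartite matching).
Optimal: Jensen→Section 4pm (78 points), Varga→Section 1pm (73 points), Santos→Section 9am (70 points), Costa→Section 11am (81 points), Eriksen→Section 10am (93 points), Novak→Section 3pm (71 points) — total 78+73+70+81+93+71 = 466 points.
Max-entry greedy (repeatedly take the single best remaining cell) gives 425 points, worse by 41.
Next-best assignment: Jensen→Section 3pm, Varga→Section 4pm, Santos→Section 9am, Costa→Section 11am, Eriksen→Section 10am, Novak→Section 1pm = 459 points.
Swapping Costa↔Varga (Costa→Section 1pm 93 points, Varga→Section 11am 43 points) loses 18.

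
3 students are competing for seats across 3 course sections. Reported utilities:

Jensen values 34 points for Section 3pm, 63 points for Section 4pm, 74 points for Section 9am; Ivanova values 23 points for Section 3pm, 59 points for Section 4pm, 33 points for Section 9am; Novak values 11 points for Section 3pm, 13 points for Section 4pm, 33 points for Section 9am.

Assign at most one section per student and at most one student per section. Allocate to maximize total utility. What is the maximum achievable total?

Optimal: Jensen→Section 9am (74 points), Ivanova→Section 4pm (59 points), Novak→Section 3pm (11 points) — total 74+59+11 = 144 points.
Column-greedy (each section in turn goes to its best remaining student) gives 126 points, worse by 18.
Next-best assignment: Jensen→Section 3pm, Ivanova→Section 4pm, Novak→Section 9am = 126 points.

Maximum total: 144 points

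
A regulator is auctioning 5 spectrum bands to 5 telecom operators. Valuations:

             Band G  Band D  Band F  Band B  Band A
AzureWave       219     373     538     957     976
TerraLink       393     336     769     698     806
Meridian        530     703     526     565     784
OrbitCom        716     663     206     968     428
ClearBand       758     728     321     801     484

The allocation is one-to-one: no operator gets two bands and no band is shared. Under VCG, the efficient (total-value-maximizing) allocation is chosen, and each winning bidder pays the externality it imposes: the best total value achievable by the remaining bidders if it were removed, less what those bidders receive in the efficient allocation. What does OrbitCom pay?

OrbitCom pays $62M.

Efficient allocation: AzureWave→Band A ($976M), TerraLink→Band F ($769M), Meridian→Band D ($703M), OrbitCom→Band B ($968M), ClearBand→Band G ($758M); total welfare W = $4174M.
OrbitCom receives Band B at value $968M, so the others get W − 968 = $3206M.
Without OrbitCom: best allocation of the remaining 4 bidders over all 5 bands is AzureWave→Band B ($957M), TerraLink→Band F ($769M), Meridian→Band A ($784M), ClearBand→Band G ($758M), total $3268M.
VCG payment = (others' best without OrbitCom) − (others' welfare with OrbitCom) = 3268 − 3206 = $62M.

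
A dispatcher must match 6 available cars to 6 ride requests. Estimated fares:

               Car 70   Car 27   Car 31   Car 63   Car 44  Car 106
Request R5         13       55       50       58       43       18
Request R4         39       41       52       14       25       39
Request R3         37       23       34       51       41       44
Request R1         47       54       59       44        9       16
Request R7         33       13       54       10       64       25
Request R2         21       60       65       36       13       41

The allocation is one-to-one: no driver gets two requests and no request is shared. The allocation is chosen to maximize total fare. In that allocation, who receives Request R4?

Car 31 receives Request R4.

Optimal: Car 70→Request R1 ($47), Car 27→Request R2 ($60), Car 31→Request R4 ($52), Car 63→Request R5 ($58), Car 44→Request R7 ($64), Car 106→Request R3 ($44) — total 47+60+52+58+64+44 = $325.
Row-greedy (each driver in turn takes its best remaining request) gives $299, worse by 26.
Next-best assignment: Car 70→Request R4, Car 27→Request R1, Car 31→Request R2, Car 63→Request R5, Car 44→Request R7, Car 106→Request R3 = $324.
Checked against all permutations: $325 is optimal.
Car 31's own top request is Request R2 ($65), but forcing Car 31→Request R2 and reassigning the rest optimally gives only $324 — worse by 1.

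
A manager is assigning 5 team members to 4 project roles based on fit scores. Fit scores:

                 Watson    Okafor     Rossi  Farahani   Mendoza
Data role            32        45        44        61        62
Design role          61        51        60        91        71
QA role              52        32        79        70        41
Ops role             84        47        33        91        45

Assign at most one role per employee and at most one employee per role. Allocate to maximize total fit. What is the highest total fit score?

Optimal: Mendoza→Data role (62 pts), Farahani→Design role (91 pts), Rossi→QA role (79 pts), Watson→Ops role (84 pts) — total 62+91+79+84 = 316 pts.
Row-greedy (each employee in turn takes its best remaining role) gives 275 pts, worse by 41.

Max total: 316 pts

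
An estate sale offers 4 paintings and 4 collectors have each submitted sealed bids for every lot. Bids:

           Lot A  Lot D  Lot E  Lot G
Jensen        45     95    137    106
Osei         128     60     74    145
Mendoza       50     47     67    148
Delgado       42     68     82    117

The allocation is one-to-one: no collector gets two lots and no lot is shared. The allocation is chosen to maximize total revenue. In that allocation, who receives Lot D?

Delgado receives Lot D.

Optimal: Jensen→Lot E ($137), Osei→Lot A ($128), Mendoza→Lot G ($148), Delgado→Lot D ($68) — total 137+128+148+68 = $481.
Row-greedy (each collector in turn takes its best remaining lot) gives $400, worse by 81.
Next-best assignment: Jensen→Lot D, Osei→Lot A, Mendoza→Lot G, Delgado→Lot E = $453.
No other one-to-one assignment exceeds $481.
Delgado's own top lot is Lot G ($117), but forcing Delgado→Lot G and reassigning the rest optimally gives only $429 — worse by 52.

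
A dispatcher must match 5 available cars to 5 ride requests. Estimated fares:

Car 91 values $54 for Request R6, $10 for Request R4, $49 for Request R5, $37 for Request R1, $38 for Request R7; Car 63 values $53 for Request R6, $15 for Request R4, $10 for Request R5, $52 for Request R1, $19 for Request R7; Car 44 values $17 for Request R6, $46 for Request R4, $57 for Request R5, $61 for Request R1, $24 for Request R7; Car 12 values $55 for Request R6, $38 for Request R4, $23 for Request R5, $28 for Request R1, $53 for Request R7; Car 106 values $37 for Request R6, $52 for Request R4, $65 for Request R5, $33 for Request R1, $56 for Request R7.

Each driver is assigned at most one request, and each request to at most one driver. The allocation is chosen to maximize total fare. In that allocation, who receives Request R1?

Car 63 receives Request R1.

This is the linear assignment problem.
Optimal: Car 91→Request R6 ($54), Car 63→Request R1 ($52), Car 44→Request R4 ($46), Car 12→Request R7 ($53), Car 106→Request R5 ($65) — total 54+52+46+53+65 = $270.
Column-greedy (each request in turn goes to its best remaining driver) gives $254, worse by 16.
Swapping Car 44↔Car 106 (Car 44→Request R5 $57, Car 106→Request R4 $52) loses 2.
Car 63's own top request is Request R6 ($53), but forcing Car 63→Request R6 and reassigning the rest optimally gives only $268 — worse by 2.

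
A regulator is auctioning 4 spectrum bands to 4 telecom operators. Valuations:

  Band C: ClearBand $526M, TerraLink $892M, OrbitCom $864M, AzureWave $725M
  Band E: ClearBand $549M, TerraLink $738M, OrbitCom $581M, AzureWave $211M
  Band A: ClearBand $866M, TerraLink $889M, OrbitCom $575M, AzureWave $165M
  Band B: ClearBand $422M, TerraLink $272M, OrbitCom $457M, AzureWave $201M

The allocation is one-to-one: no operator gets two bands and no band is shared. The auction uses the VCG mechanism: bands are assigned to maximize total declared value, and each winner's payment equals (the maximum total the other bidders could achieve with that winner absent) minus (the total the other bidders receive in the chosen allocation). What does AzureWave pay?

AzureWave pays $407M.

Efficient allocation: ClearBand→Band A ($866M), TerraLink→Band E ($738M), OrbitCom→Band B ($457M), AzureWave→Band C ($725M); total welfare W = $2786M.
AzureWave receives Band C at value $725M, so the others get W − 725 = $2061M.
Without AzureWave: best allocation of the remaining 3 bidders over all 4 bands is ClearBand→Band A ($866M), TerraLink→Band E ($738M), OrbitCom→Band C ($864M), total $2468M.
VCG payment = (others' best without AzureWave) − (others' welfare with AzureWave) = 2468 − 2061 = $407M.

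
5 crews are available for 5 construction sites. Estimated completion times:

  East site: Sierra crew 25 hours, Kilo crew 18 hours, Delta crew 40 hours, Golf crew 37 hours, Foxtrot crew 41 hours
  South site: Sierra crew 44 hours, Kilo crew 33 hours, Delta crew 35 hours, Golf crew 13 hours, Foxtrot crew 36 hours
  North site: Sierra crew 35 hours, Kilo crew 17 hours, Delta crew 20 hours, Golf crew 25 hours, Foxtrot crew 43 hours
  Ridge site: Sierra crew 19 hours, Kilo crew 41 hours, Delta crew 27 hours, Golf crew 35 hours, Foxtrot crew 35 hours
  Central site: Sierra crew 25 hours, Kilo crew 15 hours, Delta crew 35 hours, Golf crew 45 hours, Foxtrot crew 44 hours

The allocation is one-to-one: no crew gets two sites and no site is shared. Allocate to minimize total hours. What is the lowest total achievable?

Optimal: Sierra crew→East site (25 hours), Kilo crew→Central site (15 hours), Delta crew→North site (20 hours), Golf crew→South site (13 hours), Foxtrot crew→Ridge site (35 hours) — total 25+15+20+13+35 = 108 hours.
Column-greedy (each site in turn goes to its cheapest remaining crew) gives 114 hours, worse by 6.
Checked against all permutations: 108 hours is optimal.

Min total: 108 hours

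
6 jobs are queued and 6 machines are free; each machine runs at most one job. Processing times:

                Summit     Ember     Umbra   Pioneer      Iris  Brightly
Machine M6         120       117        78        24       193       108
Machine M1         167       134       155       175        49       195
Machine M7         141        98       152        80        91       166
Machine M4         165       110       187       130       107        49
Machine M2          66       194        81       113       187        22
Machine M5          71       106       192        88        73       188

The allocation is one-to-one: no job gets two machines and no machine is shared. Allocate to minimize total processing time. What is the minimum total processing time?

Min total: 372 min

Optimal: Summit→Machine M5 (71 min), Ember→Machine M7 (98 min), Umbra→Machine M2 (81 min), Pioneer→Machine M6 (24 min), Iris→Machine M1 (49 min), Brightly→Machine M4 (49 min) — total 71+98+81+24+49+49 = 372 min.
Column-greedy (each machine in turn goes to its cheapest remaining job) gives 478 min, worse by 106.
Swapping Pioneer↔Ember (Pioneer→Machine M7 80 min, Ember→Machine M6 117 min) adds 75.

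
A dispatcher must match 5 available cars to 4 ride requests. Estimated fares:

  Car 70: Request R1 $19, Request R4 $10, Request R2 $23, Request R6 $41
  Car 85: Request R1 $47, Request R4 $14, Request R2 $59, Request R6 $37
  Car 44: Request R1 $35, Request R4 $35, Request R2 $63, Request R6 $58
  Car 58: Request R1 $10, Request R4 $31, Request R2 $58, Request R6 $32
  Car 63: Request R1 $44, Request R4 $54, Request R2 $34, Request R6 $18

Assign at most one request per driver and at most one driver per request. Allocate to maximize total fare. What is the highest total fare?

Max total: $217

Optimal: Car 85→Request R1 ($47), Car 63→Request R4 ($54), Car 58→Request R2 ($58), Car 44→Request R6 ($58) — total 47+54+58+58 = $217.
Max-entry greedy (repeatedly take the single best remaining cell) gives $205, worse by 12.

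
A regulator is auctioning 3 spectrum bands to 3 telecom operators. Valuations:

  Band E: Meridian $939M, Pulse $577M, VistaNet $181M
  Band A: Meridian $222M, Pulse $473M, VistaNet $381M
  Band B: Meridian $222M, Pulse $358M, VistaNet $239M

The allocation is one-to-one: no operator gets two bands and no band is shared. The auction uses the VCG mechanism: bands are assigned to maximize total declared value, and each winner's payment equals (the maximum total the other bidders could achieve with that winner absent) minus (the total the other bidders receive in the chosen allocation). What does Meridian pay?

Efficient allocation: Meridian→Band E ($939M), Pulse→Band B ($358M), VistaNet→Band A ($381M); total welfare W = $1678M.
Meridian receives Band E at value $939M, so the others get W − 939 = $739M.
Without Meridian: best allocation of the remaining 2 bidders over all 3 bands is Pulse→Band E ($577M), VistaNet→Band A ($381M), total $958M.
VCG payment = (others' best without Meridian) − (others' welfare with Meridian) = 958 − 739 = $219M.

Meridian pays $219M.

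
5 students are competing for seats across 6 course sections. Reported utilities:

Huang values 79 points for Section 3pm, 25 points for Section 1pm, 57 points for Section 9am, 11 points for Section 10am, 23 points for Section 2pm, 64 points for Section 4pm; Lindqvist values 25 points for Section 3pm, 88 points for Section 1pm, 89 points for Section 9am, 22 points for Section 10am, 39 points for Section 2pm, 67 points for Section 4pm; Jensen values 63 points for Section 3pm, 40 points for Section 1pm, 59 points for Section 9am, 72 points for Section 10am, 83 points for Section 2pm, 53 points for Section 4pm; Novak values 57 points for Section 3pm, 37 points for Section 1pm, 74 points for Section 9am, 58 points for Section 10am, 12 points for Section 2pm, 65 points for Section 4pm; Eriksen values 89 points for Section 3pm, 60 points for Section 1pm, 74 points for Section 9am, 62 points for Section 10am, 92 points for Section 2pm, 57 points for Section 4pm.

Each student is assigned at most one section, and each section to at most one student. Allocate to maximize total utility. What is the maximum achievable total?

Treat this as an assignment problem: match each student to one section.
Optimal: Huang→Section 3pm (79 points), Lindqvist→Section 1pm (88 points), Jensen→Section 10am (72 points), Novak→Section 9am (74 points), Eriksen→Section 2pm (92 points) — total 79+88+72+74+92 = 405 points.
Max-entry greedy (repeatedly take the single best remaining cell) gives 397 points, worse by 8.

Maximum total: 405 points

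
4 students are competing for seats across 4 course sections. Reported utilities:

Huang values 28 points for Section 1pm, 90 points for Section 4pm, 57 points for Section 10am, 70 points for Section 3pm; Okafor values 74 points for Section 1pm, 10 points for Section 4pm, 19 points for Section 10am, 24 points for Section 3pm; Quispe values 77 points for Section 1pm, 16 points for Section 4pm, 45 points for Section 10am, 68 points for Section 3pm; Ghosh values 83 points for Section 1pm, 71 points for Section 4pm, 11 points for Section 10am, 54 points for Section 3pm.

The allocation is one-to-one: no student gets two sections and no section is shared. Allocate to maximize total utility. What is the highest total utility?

Treat this as an assignment problem: match each student to one section.
Optimal: Huang→Section 10am (57 points), Okafor→Section 1pm (74 points), Quispe→Section 3pm (68 points), Ghosh→Section 4pm (71 points) — total 57+74+68+71 = 270 points.
Max-entry greedy (repeatedly take the single best remaining cell) gives 260 points, worse by 10.
Next-best assignment: Huang→Section 4pm, Okafor→Section 1pm, Quispe→Section 10am, Ghosh→Section 3pm = 263 points.

Max total: 270 points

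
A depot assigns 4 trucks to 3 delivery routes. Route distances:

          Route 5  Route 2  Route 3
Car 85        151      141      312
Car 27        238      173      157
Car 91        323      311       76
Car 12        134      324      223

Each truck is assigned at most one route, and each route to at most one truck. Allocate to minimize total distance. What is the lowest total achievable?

Minimum total: 351 km

This is a one-to-one assignment (minimum-cost bipartite matching).
Optimal: Car 12→Route 5 (134 km), Car 85→Route 2 (141 km), Car 91→Route 3 (76 km) — total 134+141+76 = 351 km.
Row-greedy (each truck in turn takes its cheapest remaining route) gives 621 km, worse by 270.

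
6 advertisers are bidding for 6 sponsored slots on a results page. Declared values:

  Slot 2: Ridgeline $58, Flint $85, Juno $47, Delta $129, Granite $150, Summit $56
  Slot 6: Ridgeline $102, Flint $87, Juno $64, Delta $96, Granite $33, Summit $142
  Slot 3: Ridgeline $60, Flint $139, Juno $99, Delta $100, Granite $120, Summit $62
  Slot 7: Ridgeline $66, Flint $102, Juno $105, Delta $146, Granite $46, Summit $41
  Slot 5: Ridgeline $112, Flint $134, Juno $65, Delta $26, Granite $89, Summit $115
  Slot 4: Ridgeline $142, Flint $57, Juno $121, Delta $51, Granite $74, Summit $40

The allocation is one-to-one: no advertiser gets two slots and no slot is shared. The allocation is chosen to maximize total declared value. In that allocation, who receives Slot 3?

Juno receives Slot 3.

Treat this as an assignment problem: match each advertiser to one slot.
Optimal: Ridgeline→Slot 4 ($142), Flint→Slot 5 ($134), Juno→Slot 3 ($99), Delta→Slot 7 ($146), Granite→Slot 2 ($150), Summit→Slot 6 ($142) — total 142+134+99+146+150+142 = $813.
Next-best assignment: Ridgeline→Slot 5, Flint→Slot 3, Juno→Slot 4, Delta→Slot 7, Granite→Slot 2, Summit→Slot 6 = $810.
No other one-to-one assignment exceeds $813.
Juno's own top slot is Slot 4 ($121), but forcing Juno→Slot 4 and reassigning the rest optimally gives only $810 — worse by 3.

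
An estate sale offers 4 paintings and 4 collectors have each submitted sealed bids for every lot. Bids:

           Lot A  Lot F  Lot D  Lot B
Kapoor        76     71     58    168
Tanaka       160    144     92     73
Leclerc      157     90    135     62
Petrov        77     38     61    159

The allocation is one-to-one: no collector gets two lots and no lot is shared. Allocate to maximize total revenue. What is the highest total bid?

Max total: $530

Optimal: Kapoor→Lot B ($168), Tanaka→Lot F ($144), Leclerc→Lot A ($157), Petrov→Lot D ($61) — total 168+144+157+61 = $530.
Column-greedy (each lot in turn goes to its best remaining collector) gives $479, worse by 51.
Swapping Tanaka↔Petrov (Tanaka→Lot D $92, Petrov→Lot F $38) loses 75.
No other one-to-one assignment exceeds $530.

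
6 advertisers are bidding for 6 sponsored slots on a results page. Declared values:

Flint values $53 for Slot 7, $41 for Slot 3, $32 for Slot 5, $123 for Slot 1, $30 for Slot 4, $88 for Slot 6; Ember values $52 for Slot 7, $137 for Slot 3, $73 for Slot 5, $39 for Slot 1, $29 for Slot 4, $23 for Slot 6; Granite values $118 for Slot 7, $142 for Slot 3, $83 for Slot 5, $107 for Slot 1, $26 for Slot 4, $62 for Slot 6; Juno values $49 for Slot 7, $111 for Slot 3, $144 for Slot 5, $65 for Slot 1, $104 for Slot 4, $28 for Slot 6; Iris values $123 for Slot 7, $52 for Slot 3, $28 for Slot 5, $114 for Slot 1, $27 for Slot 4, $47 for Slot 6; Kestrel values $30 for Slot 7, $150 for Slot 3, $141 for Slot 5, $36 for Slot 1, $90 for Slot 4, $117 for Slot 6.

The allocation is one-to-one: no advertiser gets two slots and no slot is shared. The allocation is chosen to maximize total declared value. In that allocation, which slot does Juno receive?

This is the linear assignment problem.
Optimal: Flint→Slot 6 ($88), Ember→Slot 3 ($137), Granite→Slot 7 ($118), Juno→Slot 4 ($104), Iris→Slot 1 ($114), Kestrel→Slot 5 ($141) — total 88+137+118+104+114+141 = $702.
Max-entry greedy (repeatedly take the single best remaining cell) gives $631, worse by 71.
Swapping Kestrel↔Ember (Kestrel→Slot 3 $150, Ember→Slot 5 $73) loses 55.
Juno's own top slot is Slot 5 ($144), but forcing Juno→Slot 5 and reassigning the rest optimally gives only $691 — worse by 11.

Juno receives Slot 4.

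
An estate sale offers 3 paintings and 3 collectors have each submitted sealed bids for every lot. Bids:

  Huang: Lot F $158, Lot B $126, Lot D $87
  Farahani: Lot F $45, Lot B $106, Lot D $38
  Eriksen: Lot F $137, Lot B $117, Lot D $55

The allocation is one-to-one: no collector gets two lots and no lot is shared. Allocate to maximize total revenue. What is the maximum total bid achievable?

Optimal: Huang→Lot D ($87), Farahani→Lot B ($106), Eriksen→Lot F ($137) — total 87+106+137 = $330.
Row-greedy (each collector in turn takes its best remaining lot) gives $319, worse by 11.
Next-best assignment: Huang→Lot F, Farahani→Lot B, Eriksen→Lot D = $319.
Swapping Eriksen↔Huang (Eriksen→Lot D $55, Huang→Lot F $158) loses 11.

Maximum total: $330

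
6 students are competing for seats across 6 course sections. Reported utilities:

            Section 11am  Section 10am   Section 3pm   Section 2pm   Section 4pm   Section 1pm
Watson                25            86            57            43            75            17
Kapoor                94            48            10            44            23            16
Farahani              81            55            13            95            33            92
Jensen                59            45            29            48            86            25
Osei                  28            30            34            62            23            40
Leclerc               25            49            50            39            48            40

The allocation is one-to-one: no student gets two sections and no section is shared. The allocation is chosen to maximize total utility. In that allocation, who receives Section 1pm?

Farahani receives Section 1pm.

This is the linear assignment problem.
Optimal: Watson→Section 10am (86 points), Kapoor→Section 11am (94 points), Farahani→Section 1pm (92 points), Jensen→Section 4pm (86 points), Osei→Section 2pm (62 points), Leclerc→Section 3pm (50 points) — total 86+94+92+86+62+50 = 470 points.
Row-greedy (each student in turn takes its best remaining section) gives 451 points, worse by 19.
Swapping Jensen↔Watson (Jensen→Section 10am 45 points, Watson→Section 4pm 75 points) loses 52.
Farahani's own top section is Section 2pm (95 points), but forcing Farahani→Section 2pm and reassigning the rest optimally gives only 451 points — worse by 19.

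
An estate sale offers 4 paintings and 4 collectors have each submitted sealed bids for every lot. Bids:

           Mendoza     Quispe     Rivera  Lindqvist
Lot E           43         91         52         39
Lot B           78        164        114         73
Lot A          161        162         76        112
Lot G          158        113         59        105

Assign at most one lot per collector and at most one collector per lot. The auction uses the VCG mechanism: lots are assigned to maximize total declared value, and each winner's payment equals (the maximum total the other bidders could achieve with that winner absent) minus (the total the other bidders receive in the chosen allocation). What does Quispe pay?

Quispe pays $62.

Efficient allocation: Mendoza→Lot G ($158), Quispe→Lot B ($164), Rivera→Lot E ($52), Lindqvist→Lot A ($112); total welfare W = $486.
Quispe receives Lot B at value $164, so the others get W − 164 = $322.
Without Quispe: best allocation of the remaining 3 bidders over all 4 lots is Mendoza→Lot G ($158), Rivera→Lot B ($114), Lindqvist→Lot A ($112), total $384.
VCG payment = (others' best without Quispe) − (others' welfare with Quispe) = 384 − 322 = $62.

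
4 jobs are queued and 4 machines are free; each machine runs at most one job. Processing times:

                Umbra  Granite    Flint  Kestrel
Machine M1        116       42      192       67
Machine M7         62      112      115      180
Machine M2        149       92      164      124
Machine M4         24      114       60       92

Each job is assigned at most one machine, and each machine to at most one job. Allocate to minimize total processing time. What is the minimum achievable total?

Min total: 281 min

Optimal: Umbra→Machine M7 (62 min), Granite→Machine M2 (92 min), Flint→Machine M4 (60 min), Kestrel→Machine M1 (67 min) — total 62+92+60+67 = 281 min.
Row-greedy (each job in turn takes its cheapest remaining machine) gives 305 min, worse by 24.
Next-best assignment: Umbra→Machine M7, Granite→Machine M1, Flint→Machine M4, Kestrel→Machine M2 = 288 min.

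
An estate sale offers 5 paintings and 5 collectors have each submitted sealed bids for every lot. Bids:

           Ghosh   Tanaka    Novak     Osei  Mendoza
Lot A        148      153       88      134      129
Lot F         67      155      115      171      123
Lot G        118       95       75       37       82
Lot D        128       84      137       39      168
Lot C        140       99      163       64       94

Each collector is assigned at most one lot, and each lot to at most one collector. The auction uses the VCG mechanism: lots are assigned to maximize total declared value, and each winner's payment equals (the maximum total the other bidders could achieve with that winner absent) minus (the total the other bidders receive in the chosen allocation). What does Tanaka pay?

Tanaka pays $30.

Efficient allocation: Ghosh→Lot G ($118), Tanaka→Lot A ($153), Novak→Lot C ($163), Osei→Lot F ($171), Mendoza→Lot D ($168); total welfare W = $773.
Tanaka receives Lot A at value $153, so the others get W − 153 = $620.
Without Tanaka: best allocation of the remaining 4 bidders over all 5 lots is Ghosh→Lot A ($148), Novak→Lot C ($163), Osei→Lot F ($171), Mendoza→Lot D ($168), total $650.
VCG payment = (others' best without Tanaka) − (others' welfare with Tanaka) = 650 − 620 = $30.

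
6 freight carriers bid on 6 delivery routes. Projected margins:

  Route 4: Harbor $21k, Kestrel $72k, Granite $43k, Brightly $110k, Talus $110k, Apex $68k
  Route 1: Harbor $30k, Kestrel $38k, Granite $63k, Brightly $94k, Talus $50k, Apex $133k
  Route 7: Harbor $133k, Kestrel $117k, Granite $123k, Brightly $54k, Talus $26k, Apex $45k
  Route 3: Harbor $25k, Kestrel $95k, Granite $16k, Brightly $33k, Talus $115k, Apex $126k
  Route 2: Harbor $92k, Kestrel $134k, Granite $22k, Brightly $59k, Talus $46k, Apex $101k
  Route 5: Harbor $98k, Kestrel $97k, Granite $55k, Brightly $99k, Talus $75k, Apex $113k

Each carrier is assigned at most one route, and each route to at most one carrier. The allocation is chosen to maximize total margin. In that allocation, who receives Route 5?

Harbor receives Route 5.

Optimal: Harbor→Route 5 ($98k), Kestrel→Route 2 ($134k), Granite→Route 7 ($123k), Brightly→Route 4 ($110k), Talus→Route 3 ($115k), Apex→Route 1 ($133k) — total 98+134+123+110+115+133 = $713k.
Row-greedy (each carrier in turn takes its best remaining route) gives $668k, worse by 45.
Swapping Granite↔Brightly (Granite→Route 4 $43k, Brightly→Route 7 $54k) loses 136.
Every other assignment is strictly worse.
Harbor's own top route is Route 7 ($133k), but forcing Harbor→Route 7 and reassigning the rest optimally gives only $680k — worse by 33.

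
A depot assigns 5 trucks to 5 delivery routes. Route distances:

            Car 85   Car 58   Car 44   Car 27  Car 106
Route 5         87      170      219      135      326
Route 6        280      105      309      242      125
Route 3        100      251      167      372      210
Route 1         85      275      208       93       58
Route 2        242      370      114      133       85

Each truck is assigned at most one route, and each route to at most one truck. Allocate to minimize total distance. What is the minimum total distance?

Optimal: Car 85→Route 3 (100 km), Car 58→Route 6 (105 km), Car 44→Route 2 (114 km), Car 27→Route 5 (135 km), Car 106→Route 1 (58 km) — total 100+105+114+135+58 = 512 km.
Row-greedy (each truck in turn takes its cheapest remaining route) gives 649 km, worse by 137.
Every other assignment is strictly worse.

Minimum total: 512 km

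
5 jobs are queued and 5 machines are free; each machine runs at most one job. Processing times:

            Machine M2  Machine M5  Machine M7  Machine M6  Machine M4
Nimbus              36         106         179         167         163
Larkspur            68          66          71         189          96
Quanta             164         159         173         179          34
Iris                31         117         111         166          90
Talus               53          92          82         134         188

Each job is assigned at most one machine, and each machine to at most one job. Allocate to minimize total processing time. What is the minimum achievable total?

Minimum total: 376 min

This is a one-to-one assignment (minimum-cost bipartite matching).
Optimal: Nimbus→Machine M5 (106 min), Larkspur→Machine M7 (71 min), Quanta→Machine M4 (34 min), Iris→Machine M2 (31 min), Talus→Machine M6 (134 min) — total 106+71+34+31+134 = 376 min.
Column-greedy (each machine in turn goes to its cheapest remaining job) gives 380 min, worse by 4.
Next-best assignment: Nimbus→Machine M6, Larkspur→Machine M5, Quanta→Machine M4, Iris→Machine M2, Talus→Machine M7 = 380 min.
Every other assignment is strictly worse.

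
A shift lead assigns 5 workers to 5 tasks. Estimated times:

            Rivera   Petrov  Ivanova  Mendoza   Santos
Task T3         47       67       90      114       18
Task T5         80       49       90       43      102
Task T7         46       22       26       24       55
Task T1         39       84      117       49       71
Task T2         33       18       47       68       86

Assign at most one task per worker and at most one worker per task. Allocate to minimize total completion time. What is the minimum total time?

Min total: 144 min

Treat this as an assignment problem: match each worker to one task.
Optimal: Rivera→Task T1 (39 min), Petrov→Task T2 (18 min), Ivanova→Task T7 (26 min), Mendoza→Task T5 (43 min), Santos→Task T3 (18 min) — total 39+18+26+43+18 = 144 min.
Min-entry greedy (repeatedly take the single cheapest remaining cell) gives 189 min, worse by 45.
Next-best assignment: Rivera→Task T1, Petrov→Task T7, Ivanova→Task T2, Mendoza→Task T5, Santos→Task T3 = 169 min.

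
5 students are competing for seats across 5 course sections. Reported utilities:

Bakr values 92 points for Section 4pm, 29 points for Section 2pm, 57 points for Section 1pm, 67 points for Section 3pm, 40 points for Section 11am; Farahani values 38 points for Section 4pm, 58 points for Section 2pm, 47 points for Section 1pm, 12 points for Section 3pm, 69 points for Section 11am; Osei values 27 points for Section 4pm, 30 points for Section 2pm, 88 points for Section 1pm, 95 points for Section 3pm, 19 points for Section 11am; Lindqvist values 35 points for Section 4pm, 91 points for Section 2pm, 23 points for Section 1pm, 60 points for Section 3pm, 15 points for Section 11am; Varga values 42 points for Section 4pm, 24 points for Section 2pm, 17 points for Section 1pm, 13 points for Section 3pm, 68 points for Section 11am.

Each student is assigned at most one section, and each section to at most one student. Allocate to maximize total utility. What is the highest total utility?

Optimal: Bakr→Section 4pm (92 points), Farahani→Section 1pm (47 points), Osei→Section 3pm (95 points), Lindqvist→Section 2pm (91 points), Varga→Section 11am (68 points) — total 92+47+95+91+68 = 393 points.
Column-greedy (each section in turn goes to its best remaining student) gives 353 points, worse by 40.
Next-best assignment: Bakr→Section 4pm, Farahani→Section 2pm, Osei→Section 1pm, Lindqvist→Section 3pm, Varga→Section 11am = 366 points.
No other one-to-one assignment exceeds 393 points.

Max total: 393 points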